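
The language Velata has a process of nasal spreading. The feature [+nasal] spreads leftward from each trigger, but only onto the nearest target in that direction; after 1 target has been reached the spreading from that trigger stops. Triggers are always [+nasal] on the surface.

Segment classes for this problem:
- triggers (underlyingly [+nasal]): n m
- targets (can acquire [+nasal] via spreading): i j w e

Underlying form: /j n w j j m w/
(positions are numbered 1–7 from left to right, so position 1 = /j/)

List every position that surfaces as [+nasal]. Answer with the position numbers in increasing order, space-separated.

From /n/ at 2 leftward: 1 /j/ → [+nasal]; bound reached.
From /m/ at 6 leftward: 5 /j/ → [+nasal]; bound reached.
Targets with no active source: positions 3 4 7 stay [-nasal].

1 2 5 6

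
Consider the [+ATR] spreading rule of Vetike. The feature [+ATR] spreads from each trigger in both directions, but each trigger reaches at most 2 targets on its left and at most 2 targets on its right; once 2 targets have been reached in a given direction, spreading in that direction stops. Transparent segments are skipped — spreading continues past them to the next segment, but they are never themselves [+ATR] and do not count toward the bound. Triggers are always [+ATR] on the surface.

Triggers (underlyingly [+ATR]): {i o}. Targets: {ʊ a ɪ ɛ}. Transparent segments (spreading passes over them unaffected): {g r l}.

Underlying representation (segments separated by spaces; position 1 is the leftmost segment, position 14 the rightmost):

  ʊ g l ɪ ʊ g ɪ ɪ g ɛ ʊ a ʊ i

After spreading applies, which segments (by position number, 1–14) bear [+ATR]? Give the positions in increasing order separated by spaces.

12 13 14

From /i/ at 14 rightward: word edge.
From /i/ at 14 leftward: 13 /ʊ/ → [+ATR]; 12 /a/ → [+ATR]; bound reached.
Targets with no active source: positions 1 4 5 7 8 10 11 stay [-ATR].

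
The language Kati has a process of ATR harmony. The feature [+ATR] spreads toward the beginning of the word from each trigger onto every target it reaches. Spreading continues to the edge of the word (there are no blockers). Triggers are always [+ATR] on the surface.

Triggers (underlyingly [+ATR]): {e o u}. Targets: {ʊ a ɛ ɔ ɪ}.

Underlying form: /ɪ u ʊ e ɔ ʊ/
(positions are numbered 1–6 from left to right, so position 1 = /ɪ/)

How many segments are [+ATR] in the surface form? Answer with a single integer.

4

From /u/ at 2 leftward: 1 /ɪ/ → [+ATR]; word edge.
From /e/ at 4 leftward: 3 /ʊ/ → [+ATR]; 2 /u/ is itself a trigger — this domain ends here.
Targets with no active source: positions 5 6 stay [-ATR].
[+ATR] positions on the surface: 1 2 3 4.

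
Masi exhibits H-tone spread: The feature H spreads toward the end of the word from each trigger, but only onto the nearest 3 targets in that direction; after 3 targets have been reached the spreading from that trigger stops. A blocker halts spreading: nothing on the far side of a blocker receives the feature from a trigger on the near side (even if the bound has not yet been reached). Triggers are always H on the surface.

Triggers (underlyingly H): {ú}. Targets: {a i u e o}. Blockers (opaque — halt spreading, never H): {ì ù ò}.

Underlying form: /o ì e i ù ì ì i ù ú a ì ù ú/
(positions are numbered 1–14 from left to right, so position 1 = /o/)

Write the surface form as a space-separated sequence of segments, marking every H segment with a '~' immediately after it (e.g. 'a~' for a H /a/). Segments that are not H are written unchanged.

o ì e i ù ì ì i ù ú~ a~ ì ù ú~

From /ú/ at 10 rightward: 11 /a/ → H; 12 /ì/ blocks.
From /ú/ at 14 rightward: word edge.
Targets with no active source: positions 1 3 4 8 stay [-high tone].
H positions on the surface: 10 11 14.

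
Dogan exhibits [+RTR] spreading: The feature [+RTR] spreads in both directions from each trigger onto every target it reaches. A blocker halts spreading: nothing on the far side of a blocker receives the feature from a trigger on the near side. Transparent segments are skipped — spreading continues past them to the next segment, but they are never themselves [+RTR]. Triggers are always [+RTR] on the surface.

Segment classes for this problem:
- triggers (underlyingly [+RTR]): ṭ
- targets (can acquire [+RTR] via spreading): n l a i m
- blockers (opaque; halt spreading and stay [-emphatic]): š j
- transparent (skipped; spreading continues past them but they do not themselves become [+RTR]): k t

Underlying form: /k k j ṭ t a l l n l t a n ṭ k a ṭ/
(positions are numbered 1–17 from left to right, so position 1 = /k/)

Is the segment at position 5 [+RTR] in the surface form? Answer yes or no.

no

From /ṭ/ at 4 rightward: 5 /t/ transparent; 6 /a/ → [+RTR]; 7 /l/ → [+RTR]; 8 /l/ → [+RTR]; 9 /n/ → [+RTR]; 10 /l/ → [+RTR]; 11 /t/ transparent; 12 /a/ → [+RTR]; 13 /n/ → [+RTR]; 14 /ṭ/ is itself a trigger — this domain ends here.
From /ṭ/ at 4 leftward: 3 /j/ blocks.
From /ṭ/ at 14 rightward: 15 /k/ transparent; 16 /a/ → [+RTR]; 17 /ṭ/ is itself a trigger — this domain ends here.
From /ṭ/ at 14 leftward: 13 /n/ → [+RTR]; 12 /a/ → [+RTR]; 11 /t/ transparent; 10 /l/ → [+RTR]; 9 /n/ → [+RTR]; 8 /l/ → [+RTR]; 7 /l/ → [+RTR]; 6 /a/ → [+RTR]; 5 /t/ transparent; 4 /ṭ/ is itself a trigger — this domain ends here.
From /ṭ/ at 17 rightward: word edge.
From /ṭ/ at 17 leftward: 16 /a/ → [+RTR]; 15 /k/ transparent; 14 /ṭ/ is itself a trigger — this domain ends here.
[+RTR] positions on the surface: 4 6 7 8 9 10 12 13 14 16 17.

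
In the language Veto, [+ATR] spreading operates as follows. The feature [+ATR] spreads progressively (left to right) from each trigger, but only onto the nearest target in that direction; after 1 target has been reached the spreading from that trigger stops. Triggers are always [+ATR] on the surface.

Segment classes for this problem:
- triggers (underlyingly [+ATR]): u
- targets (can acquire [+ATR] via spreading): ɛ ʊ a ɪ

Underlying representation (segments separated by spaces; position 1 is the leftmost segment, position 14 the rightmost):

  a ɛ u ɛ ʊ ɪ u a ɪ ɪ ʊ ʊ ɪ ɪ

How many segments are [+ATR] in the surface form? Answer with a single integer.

4

From /u/ at 3 rightward: 4 /ɛ/ → [+ATR]; bound reached.
From /u/ at 7 rightward: 8 /a/ → [+ATR]; bound reached.
Targets with no active source: positions 1 2 5 6 9 10 11 12 13 14 stay [-ATR].
[+ATR] positions on the surface: 3 4 7 8.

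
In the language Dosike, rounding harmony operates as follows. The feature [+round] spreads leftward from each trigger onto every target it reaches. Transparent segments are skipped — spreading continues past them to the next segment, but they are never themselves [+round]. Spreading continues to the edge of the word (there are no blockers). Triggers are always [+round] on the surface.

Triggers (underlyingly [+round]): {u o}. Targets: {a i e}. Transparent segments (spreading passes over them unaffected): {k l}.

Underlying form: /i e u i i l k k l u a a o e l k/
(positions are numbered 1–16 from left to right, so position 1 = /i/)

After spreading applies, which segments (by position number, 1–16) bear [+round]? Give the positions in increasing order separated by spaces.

From /u/ at 3 leftward: 2 /e/ → [+round]; 1 /i/ → [+round]; word edge.
From /u/ at 10 leftward: 9 /l/ transparent; 8 /k/ transparent; 7 /k/ transparent; 6 /l/ transparent; 5 /i/ → [+round]; 4 /i/ → [+round]; 3 /u/ is itself a trigger — this domain ends here.
From /o/ at 13 leftward: 12 /a/ → [+round]; 11 /a/ → [+round]; 10 /u/ is itself a trigger — this domain ends here.
Target with no active source: position 14 stays [-round].

1 2 3 4 5 10 11 12 13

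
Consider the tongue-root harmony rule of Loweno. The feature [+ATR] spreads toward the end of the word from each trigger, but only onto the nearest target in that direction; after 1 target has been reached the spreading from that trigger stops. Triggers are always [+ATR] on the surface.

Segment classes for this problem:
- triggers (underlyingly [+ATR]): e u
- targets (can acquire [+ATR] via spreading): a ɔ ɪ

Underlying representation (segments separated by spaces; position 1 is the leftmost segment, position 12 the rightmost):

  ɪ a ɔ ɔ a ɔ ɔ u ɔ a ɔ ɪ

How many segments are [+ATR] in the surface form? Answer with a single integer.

2

From /u/ at 8 rightward: 9 /ɔ/ → [+ATR]; bound reached.
Targets with no active source: positions 1 2 3 4 5 6 7 10 11 12 stay [-ATR].
[+ATR] positions on the surface: 8 9.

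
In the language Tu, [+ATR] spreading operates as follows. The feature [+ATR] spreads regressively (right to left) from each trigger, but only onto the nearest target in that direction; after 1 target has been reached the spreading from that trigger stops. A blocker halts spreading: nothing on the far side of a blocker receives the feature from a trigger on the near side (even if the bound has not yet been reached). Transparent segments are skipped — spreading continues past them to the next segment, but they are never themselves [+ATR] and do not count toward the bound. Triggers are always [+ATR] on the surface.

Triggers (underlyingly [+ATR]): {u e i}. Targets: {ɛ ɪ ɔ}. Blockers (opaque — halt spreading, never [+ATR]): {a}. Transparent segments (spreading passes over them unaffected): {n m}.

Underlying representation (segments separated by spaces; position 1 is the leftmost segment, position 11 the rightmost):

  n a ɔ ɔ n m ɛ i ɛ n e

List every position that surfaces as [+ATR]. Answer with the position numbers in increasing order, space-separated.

7 8 9 11

From /i/ at 8 leftward: 7 /ɛ/ → [+ATR]; bound reached.
From /e/ at 11 leftward: 10 /n/ transparent; 9 /ɛ/ → [+ATR]; bound reached.
Targets with no active source: positions 3 4 stay [-ATR].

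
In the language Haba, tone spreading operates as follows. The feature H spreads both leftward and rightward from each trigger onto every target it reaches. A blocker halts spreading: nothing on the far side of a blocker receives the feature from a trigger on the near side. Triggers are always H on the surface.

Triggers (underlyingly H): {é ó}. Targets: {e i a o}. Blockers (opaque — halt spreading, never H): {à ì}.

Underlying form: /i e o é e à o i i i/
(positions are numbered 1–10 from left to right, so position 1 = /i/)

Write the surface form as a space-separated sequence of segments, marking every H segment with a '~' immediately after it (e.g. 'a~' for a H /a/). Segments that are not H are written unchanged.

From /é/ at 4 rightward: 5 /e/ → H; 6 /à/ blocks.
From /é/ at 4 leftward: 3 /o/ → H; 2 /e/ → H; 1 /i/ → H; word edge.
Targets with no active source: positions 7 8 9 10 stay [-high tone].
H positions on the surface: 1 2 3 4 5.

i~ e~ o~ é~ e~ à o i i i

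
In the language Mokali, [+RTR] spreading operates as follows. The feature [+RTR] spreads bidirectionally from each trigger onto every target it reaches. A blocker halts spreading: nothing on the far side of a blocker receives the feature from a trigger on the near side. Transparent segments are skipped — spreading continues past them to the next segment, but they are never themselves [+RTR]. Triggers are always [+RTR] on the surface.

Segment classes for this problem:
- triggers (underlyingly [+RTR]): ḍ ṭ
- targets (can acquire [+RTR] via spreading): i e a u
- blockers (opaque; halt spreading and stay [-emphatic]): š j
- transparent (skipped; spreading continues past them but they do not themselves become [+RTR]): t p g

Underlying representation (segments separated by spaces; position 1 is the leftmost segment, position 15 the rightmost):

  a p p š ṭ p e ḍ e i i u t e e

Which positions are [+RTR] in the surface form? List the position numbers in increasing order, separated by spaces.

From /ṭ/ at 5 rightward: 6 /p/ transparent; 7 /e/ → [+RTR]; 8 /ḍ/ is itself a trigger — this domain ends here.
From /ṭ/ at 5 leftward: 4 /š/ blocks.
From /ḍ/ at 8 rightward: 9 /e/ → [+RTR]; 10 /i/ → [+RTR]; 11 /i/ → [+RTR]; 12 /u/ → [+RTR]; 13 /t/ transparent; 14 /e/ → [+RTR]; 15 /e/ → [+RTR]; word edge.
From /ḍ/ at 8 leftward: 7 /e/ → [+RTR]; 6 /p/ transparent; 5 /ṭ/ is itself a trigger — this domain ends here.
Target with no active source: position 1 stays [-emphatic].

5 7 8 9 10 11 12 14 15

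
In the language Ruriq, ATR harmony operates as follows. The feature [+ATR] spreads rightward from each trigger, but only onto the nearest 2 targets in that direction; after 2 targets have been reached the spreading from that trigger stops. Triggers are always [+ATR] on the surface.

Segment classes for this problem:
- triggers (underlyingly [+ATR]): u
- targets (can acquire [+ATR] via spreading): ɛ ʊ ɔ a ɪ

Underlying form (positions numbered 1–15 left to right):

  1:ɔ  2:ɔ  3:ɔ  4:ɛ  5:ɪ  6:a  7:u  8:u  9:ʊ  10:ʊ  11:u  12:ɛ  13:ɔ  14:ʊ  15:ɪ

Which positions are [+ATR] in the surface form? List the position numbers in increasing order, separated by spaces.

From /u/ at 7 rightward: 8 /u/ is itself a trigger — this domain ends here.
From /u/ at 8 rightward: 9 /ʊ/ → [+ATR]; 10 /ʊ/ → [+ATR]; bound reached.
From /u/ at 11 rightward: 12 /ɛ/ → [+ATR]; 13 /ɔ/ → [+ATR]; bound reached.
Targets with no active source: positions 1 2 3 4 5 6 14 15 stay [-ATR].

7 8 9 10 11 12 13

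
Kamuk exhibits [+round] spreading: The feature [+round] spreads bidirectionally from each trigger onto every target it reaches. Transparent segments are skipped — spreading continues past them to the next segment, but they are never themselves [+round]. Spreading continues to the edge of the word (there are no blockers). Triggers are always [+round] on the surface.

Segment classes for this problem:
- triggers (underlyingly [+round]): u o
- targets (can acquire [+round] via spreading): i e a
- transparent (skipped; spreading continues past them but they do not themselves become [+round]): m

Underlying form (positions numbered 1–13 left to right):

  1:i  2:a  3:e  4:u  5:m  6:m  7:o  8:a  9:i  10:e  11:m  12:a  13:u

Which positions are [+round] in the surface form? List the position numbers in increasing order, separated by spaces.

From /u/ at 4 rightward: 5 /m/ transparent; 6 /m/ transparent; 7 /o/ is itself a trigger — this domain ends here.
From /u/ at 4 leftward: 3 /e/ → [+round]; 2 /a/ → [+round]; 1 /i/ → [+round]; word edge.
From /o/ at 7 rightward: 8 /a/ → [+round]; 9 /i/ → [+round]; 10 /e/ → [+round]; 11 /m/ transparent; 12 /a/ → [+round]; 13 /u/ is itself a trigger — this domain ends here.
From /o/ at 7 leftward: 6 /m/ transparent; 5 /m/ transparent; 4 /u/ is itself a trigger — this domain ends here.
From /u/ at 13 rightward: word edge.
From /u/ at 13 leftward: 12 /a/ → [+round]; 11 /m/ transparent; 10 /e/ → [+round]; 9 /i/ → [+round]; 8 /a/ → [+round]; 7 /o/ is itself a trigger — this domain ends here.

1 2 3 4 7 8 9 10 12 13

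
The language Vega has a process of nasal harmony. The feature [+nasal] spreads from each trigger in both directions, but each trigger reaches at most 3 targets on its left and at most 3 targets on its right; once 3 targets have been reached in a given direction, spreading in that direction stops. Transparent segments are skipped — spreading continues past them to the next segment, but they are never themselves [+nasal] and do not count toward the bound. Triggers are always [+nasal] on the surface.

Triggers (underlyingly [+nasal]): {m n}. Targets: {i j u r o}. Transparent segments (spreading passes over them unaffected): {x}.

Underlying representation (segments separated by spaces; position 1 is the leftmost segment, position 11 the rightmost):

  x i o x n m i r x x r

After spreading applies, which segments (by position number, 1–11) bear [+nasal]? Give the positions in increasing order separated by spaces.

2 3 5 6 7 8 11

From /n/ at 5 rightward: 6 /m/ is itself a trigger — this domain ends here.
From /n/ at 5 leftward: 4 /x/ transparent; 3 /o/ → [+nasal]; 2 /i/ → [+nasal]; 1 /x/ transparent; word edge.
From /m/ at 6 rightward: 7 /i/ → [+nasal]; 8 /r/ → [+nasal]; 9 /x/ transparent; 10 /x/ transparent; 11 /r/ → [+nasal]; bound reached.
From /m/ at 6 leftward: 5 /n/ is itself a trigger — this domain ends here.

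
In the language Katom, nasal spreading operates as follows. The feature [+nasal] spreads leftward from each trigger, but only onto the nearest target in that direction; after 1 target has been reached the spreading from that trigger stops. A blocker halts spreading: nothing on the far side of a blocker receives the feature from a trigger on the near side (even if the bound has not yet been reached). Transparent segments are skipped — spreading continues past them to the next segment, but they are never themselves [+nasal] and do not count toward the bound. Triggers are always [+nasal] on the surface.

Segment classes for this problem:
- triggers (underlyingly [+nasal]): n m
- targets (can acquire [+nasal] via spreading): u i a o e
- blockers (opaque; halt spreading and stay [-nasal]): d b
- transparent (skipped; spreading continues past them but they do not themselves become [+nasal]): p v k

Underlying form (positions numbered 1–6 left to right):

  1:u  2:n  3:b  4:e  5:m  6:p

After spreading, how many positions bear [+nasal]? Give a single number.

4

From /n/ at 2 leftward: 1 /u/ → [+nasal]; bound reached.
From /m/ at 5 leftward: 4 /e/ → [+nasal]; bound reached.
[+nasal] positions on the surface: 1 2 4 5.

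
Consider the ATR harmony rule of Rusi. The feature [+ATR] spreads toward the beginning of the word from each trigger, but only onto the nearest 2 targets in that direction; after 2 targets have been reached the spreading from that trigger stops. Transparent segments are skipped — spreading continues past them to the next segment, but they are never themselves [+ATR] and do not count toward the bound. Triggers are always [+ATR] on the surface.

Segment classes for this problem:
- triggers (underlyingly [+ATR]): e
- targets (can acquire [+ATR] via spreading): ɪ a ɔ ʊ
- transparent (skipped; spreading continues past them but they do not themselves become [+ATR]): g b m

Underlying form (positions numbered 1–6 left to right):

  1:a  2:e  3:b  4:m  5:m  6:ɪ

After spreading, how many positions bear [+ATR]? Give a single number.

From /e/ at 2 leftward: 1 /a/ → [+ATR]; word edge.
Target with no active source: position 6 stays [-ATR].
[+ATR] positions on the surface: 1 2.

2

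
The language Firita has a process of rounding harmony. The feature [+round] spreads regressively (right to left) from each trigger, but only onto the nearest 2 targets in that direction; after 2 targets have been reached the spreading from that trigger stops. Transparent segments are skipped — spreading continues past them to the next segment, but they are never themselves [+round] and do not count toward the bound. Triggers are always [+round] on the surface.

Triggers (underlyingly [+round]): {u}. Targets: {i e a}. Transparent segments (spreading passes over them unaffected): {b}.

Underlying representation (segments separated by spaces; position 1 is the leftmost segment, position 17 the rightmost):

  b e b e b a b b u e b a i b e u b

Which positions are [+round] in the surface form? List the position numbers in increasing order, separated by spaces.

4 6 9 13 15 16

From /u/ at 9 leftward: 8 /b/ transparent; 7 /b/ transparent; 6 /a/ → [+round]; 5 /b/ transparent; 4 /e/ → [+round]; bound reached.
From /u/ at 16 leftward: 15 /e/ → [+round]; 14 /b/ transparent; 13 /i/ → [+round]; bound reached.
Targets with no active source: positions 2 10 12 stay [-round].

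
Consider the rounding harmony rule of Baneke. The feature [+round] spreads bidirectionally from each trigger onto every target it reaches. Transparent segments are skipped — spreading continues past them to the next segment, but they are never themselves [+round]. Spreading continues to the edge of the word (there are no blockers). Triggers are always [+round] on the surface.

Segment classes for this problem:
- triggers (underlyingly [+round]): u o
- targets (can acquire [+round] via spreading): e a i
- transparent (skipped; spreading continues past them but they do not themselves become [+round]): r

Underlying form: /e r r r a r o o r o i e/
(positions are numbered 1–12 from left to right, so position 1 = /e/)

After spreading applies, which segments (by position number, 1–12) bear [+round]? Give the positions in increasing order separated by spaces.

From /o/ at 7 rightward: 8 /o/ is itself a trigger — this domain ends here.
From /o/ at 7 leftward: 6 /r/ transparent; 5 /a/ → [+round]; 4 /r/ transparent; 3 /r/ transparent; 2 /r/ transparent; 1 /e/ → [+round]; word edge.
From /o/ at 8 rightward: 9 /r/ transparent; 10 /o/ is itself a trigger — this domain ends here.
From /o/ at 8 leftward: 7 /o/ is itself a trigger — this domain ends here.
From /o/ at 10 rightward: 11 /i/ → [+round]; 12 /e/ → [+round]; word edge.
From /o/ at 10 leftward: 9 /r/ transparent; 8 /o/ is itself a trigger — this domain ends here.

1 5 7 8 10 11 12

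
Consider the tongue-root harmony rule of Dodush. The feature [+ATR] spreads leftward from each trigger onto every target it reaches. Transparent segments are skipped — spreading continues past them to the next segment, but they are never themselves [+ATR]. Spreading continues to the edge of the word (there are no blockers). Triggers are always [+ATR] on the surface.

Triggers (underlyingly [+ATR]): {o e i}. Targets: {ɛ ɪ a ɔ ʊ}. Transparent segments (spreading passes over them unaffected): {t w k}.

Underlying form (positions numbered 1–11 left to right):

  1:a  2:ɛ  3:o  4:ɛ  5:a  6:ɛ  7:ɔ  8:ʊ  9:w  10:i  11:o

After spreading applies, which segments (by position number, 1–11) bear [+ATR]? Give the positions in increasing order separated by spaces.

1 2 3 4 5 6 7 8 10 11

From /o/ at 3 leftward: 2 /ɛ/ → [+ATR]; 1 /a/ → [+ATR]; word edge.
From /i/ at 10 leftward: 9 /w/ transparent; 8 /ʊ/ → [+ATR]; 7 /ɔ/ → [+ATR]; 6 /ɛ/ → [+ATR]; 5 /a/ → [+ATR]; 4 /ɛ/ → [+ATR]; 3 /o/ is itself a trigger — this domain ends here.
From /o/ at 11 leftward: 10 /i/ is itself a trigger — this domain ends here.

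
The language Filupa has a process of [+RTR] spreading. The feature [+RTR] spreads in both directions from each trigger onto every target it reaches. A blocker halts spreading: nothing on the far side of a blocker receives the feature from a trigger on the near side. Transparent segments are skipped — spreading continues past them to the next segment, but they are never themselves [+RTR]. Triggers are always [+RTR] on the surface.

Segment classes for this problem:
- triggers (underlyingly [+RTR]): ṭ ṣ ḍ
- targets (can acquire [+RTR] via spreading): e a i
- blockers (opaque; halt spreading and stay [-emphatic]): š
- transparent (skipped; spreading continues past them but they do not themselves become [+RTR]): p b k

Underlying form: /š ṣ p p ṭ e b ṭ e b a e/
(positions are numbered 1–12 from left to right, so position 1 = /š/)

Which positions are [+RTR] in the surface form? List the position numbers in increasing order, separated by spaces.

From /ṣ/ at 2 rightward: 3 /p/ transparent; 4 /p/ transparent; 5 /ṭ/ is itself a trigger — this domain ends here.
From /ṣ/ at 2 leftward: 1 /š/ blocks.
From /ṭ/ at 5 rightward: 6 /e/ → [+RTR]; 7 /b/ transparent; 8 /ṭ/ is itself a trigger — this domain ends here.
From /ṭ/ at 5 leftward: 4 /p/ transparent; 3 /p/ transparent; 2 /ṣ/ is itself a trigger — this domain ends here.
From /ṭ/ at 8 rightward: 9 /e/ → [+RTR]; 10 /b/ transparent; 11 /a/ → [+RTR]; 12 /e/ → [+RTR]; word edge.
From /ṭ/ at 8 leftward: 7 /b/ transparent; 6 /e/ → [+RTR]; 5 /ṭ/ is itself a trigger — this domain ends here.

2 5 6 8 9 11 12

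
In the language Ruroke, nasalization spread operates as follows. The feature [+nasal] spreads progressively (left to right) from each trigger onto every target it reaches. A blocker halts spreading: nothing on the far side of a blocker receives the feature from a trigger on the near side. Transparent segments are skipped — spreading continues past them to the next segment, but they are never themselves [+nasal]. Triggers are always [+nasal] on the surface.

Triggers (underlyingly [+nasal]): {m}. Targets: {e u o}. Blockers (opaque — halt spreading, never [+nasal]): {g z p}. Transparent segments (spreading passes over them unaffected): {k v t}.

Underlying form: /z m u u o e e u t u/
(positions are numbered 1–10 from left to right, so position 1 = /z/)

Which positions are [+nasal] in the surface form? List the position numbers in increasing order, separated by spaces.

2 3 4 5 6 7 8 10

From /m/ at 2 rightward: 3 /u/ → [+nasal]; 4 /u/ → [+nasal]; 5 /o/ → [+nasal]; 6 /e/ → [+nasal]; 7 /e/ → [+nasal]; 8 /u/ → [+nasal]; 9 /t/ transparent; 10 /u/ → [+nasal]; word edge.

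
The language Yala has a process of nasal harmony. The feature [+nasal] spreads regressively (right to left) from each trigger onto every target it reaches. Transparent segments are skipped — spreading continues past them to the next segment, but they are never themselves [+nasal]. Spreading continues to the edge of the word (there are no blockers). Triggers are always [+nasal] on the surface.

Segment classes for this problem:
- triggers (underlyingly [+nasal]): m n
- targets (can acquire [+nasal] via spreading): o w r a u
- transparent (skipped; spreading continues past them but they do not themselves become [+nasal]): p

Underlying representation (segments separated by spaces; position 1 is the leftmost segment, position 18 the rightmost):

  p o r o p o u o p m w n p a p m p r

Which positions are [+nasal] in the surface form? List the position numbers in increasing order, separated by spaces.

2 3 4 6 7 8 10 11 12 14 16

From /m/ at 10 leftward: 9 /p/ transparent; 8 /o/ → [+nasal]; 7 /u/ → [+nasal]; 6 /o/ → [+nasal]; 5 /p/ transparent; 4 /o/ → [+nasal]; 3 /r/ → [+nasal]; 2 /o/ → [+nasal]; 1 /p/ transparent; word edge.
From /n/ at 12 leftward: 11 /w/ → [+nasal]; 10 /m/ is itself a trigger — this domain ends here.
From /m/ at 16 leftward: 15 /p/ transparent; 14 /a/ → [+nasal]; 13 /p/ transparent; 12 /n/ is itself a trigger — this domain ends here.
Target with no active source: position 18 stays [-nasal].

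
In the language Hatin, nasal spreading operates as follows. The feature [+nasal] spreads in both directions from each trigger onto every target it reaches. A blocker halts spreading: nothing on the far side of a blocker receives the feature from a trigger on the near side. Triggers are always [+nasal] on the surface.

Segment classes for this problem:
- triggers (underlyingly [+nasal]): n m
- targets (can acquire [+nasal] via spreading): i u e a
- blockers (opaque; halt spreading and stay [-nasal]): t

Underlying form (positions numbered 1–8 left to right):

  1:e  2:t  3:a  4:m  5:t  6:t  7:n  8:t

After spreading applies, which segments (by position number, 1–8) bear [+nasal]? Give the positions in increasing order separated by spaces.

From /m/ at 4 rightward: 5 /t/ blocks.
From /m/ at 4 leftward: 3 /a/ → [+nasal]; 2 /t/ blocks.
From /n/ at 7 rightward: 8 /t/ blocks.
From /n/ at 7 leftward: 6 /t/ blocks.
Target with no active source: position 1 stays [-nasal].

3 4 7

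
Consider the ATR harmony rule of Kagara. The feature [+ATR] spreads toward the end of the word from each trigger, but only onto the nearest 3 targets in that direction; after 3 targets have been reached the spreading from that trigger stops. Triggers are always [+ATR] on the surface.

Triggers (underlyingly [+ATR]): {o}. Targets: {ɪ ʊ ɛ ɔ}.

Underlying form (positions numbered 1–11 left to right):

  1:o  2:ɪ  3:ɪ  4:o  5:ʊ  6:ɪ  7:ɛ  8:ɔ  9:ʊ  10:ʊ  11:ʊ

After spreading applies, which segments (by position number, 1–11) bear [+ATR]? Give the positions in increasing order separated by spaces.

1 2 3 4 5 6 7

From /o/ at 1 rightward: 2 /ɪ/ → [+ATR]; 3 /ɪ/ → [+ATR]; 4 /o/ is itself a trigger — this domain ends here.
From /o/ at 4 rightward: 5 /ʊ/ → [+ATR]; 6 /ɪ/ → [+ATR]; 7 /ɛ/ → [+ATR]; bound reached.
Targets with no active source: positions 8 9 10 11 stay [-ATR].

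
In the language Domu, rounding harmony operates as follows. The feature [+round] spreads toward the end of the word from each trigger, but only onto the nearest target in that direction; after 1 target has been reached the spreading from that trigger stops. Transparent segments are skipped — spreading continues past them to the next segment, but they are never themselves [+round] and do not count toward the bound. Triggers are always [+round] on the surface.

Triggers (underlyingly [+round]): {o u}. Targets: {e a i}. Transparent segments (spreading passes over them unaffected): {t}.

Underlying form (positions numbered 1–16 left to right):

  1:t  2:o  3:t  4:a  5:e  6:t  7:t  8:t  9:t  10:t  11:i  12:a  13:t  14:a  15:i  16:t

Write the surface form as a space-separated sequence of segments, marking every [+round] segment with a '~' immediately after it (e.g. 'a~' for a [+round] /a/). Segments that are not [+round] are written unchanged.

From /o/ at 2 rightward: 3 /t/ transparent; 4 /a/ → [+round]; bound reached.
Targets with no active source: positions 5 11 12 14 15 stay [-round].
[+round] positions on the surface: 2 4.

t o~ t a~ e t t t t t i a t a i t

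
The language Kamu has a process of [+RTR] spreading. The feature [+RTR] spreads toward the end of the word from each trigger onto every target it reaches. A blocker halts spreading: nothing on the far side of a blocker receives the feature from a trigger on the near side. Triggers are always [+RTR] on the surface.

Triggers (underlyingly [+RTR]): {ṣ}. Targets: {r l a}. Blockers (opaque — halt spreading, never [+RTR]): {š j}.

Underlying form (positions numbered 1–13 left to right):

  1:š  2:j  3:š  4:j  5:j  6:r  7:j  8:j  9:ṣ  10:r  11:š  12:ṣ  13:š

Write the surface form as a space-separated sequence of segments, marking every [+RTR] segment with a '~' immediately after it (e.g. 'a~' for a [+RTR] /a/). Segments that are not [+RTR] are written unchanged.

š j š j j r j j ṣ~ r~ š ṣ~ š

From /ṣ/ at 9 rightward: 10 /r/ → [+RTR]; 11 /š/ blocks.
From /ṣ/ at 12 rightward: 13 /š/ blocks.
Target with no active source: position 6 stays [-emphatic].
[+RTR] positions on the surface: 9 10 12.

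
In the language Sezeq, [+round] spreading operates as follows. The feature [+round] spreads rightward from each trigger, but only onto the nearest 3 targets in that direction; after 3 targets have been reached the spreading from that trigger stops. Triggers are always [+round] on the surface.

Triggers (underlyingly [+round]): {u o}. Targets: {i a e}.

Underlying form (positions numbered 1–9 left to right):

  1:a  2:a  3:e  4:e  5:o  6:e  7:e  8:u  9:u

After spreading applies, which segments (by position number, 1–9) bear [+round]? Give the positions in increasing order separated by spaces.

From /o/ at 5 rightward: 6 /e/ → [+round]; 7 /e/ → [+round]; 8 /u/ is itself a trigger — this domain ends here.
From /u/ at 8 rightward: 9 /u/ is itself a trigger — this domain ends here.
From /u/ at 9 rightward: word edge.
Targets with no active source: positions 1 2 3 4 stay [-round].

5 6 7 8 9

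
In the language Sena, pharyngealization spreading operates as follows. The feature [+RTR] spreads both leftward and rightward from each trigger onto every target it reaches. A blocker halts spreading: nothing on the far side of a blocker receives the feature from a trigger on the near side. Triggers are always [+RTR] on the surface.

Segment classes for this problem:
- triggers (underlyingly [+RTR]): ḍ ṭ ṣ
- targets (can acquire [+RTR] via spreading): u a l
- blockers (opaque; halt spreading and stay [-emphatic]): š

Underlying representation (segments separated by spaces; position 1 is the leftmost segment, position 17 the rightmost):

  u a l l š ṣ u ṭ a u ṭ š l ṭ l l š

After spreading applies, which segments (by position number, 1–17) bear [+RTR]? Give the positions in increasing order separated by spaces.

6 7 8 9 10 11 13 14 15 16

From /ṣ/ at 6 rightward: 7 /u/ → [+RTR]; 8 /ṭ/ is itself a trigger — this domain ends here.
From /ṣ/ at 6 leftward: 5 /š/ blocks.
From /ṭ/ at 8 rightward: 9 /a/ → [+RTR]; 10 /u/ → [+RTR]; 11 /ṭ/ is itself a trigger — this domain ends here.
From /ṭ/ at 8 leftward: 7 /u/ → [+RTR]; 6 /ṣ/ is itself a trigger — this domain ends here.
From /ṭ/ at 11 rightward: 12 /š/ blocks.
From /ṭ/ at 11 leftward: 10 /u/ → [+RTR]; 9 /a/ → [+RTR]; 8 /ṭ/ is itself a trigger — this domain ends here.
From /ṭ/ at 14 rightward: 15 /l/ → [+RTR]; 16 /l/ → [+RTR]; 17 /š/ blocks.
From /ṭ/ at 14 leftward: 13 /l/ → [+RTR]; 12 /š/ blocks.
Targets with no active source: positions 1 2 3 4 stay [-emphatic].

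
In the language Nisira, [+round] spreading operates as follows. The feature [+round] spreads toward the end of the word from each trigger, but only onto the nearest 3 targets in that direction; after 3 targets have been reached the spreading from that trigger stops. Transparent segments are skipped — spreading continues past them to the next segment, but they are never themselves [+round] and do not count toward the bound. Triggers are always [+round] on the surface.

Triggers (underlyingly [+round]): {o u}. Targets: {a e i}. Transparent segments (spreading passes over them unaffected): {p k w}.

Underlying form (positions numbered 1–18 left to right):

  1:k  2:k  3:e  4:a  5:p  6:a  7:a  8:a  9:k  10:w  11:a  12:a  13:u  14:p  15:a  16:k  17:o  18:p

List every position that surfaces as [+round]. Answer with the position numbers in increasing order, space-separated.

13 15 17

From /u/ at 13 rightward: 14 /p/ transparent; 15 /a/ → [+round]; 16 /k/ transparent; 17 /o/ is itself a trigger — this domain ends here.
From /o/ at 17 rightward: 18 /p/ transparent; word edge.
Targets with no active source: positions 3 4 6 7 8 11 12 stay [-round].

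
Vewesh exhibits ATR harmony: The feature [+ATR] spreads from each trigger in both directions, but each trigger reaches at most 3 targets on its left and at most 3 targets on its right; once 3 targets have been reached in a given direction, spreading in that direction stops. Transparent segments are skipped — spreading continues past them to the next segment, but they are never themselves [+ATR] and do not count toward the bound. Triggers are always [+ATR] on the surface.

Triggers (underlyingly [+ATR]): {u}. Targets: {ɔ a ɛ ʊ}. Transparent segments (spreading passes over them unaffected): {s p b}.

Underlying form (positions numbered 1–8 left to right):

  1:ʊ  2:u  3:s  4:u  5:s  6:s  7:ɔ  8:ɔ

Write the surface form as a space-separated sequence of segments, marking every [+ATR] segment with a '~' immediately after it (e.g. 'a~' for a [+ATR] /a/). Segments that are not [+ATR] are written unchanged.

ʊ~ u~ s u~ s s ɔ~ ɔ~

From /u/ at 2 rightward: 3 /s/ transparent; 4 /u/ is itself a trigger — this domain ends here.
From /u/ at 2 leftward: 1 /ʊ/ → [+ATR]; word edge.
From /u/ at 4 rightward: 5 /s/ transparent; 6 /s/ transparent; 7 /ɔ/ → [+ATR]; 8 /ɔ/ → [+ATR]; word edge.
From /u/ at 4 leftward: 3 /s/ transparent; 2 /u/ is itself a trigger — this domain ends here.
[+ATR] positions on the surface: 1 2 4 7 8.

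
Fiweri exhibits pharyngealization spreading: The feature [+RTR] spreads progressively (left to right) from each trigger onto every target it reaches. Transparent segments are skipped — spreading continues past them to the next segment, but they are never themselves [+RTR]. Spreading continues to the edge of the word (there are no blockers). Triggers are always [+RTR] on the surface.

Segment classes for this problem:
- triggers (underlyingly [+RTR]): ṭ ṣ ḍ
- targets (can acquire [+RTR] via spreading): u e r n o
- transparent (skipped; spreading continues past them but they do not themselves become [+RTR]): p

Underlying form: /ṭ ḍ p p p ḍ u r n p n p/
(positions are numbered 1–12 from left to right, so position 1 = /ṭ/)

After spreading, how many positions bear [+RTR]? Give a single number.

From /ṭ/ at 1 rightward: 2 /ḍ/ is itself a trigger — this domain ends here.
From /ḍ/ at 2 rightward: 3 /p/ transparent; 4 /p/ transparent; 5 /p/ transparent; 6 /ḍ/ is itself a trigger — this domain ends here.
From /ḍ/ at 6 rightward: 7 /u/ → [+RTR]; 8 /r/ → [+RTR]; 9 /n/ → [+RTR]; 10 /p/ transparent; 11 /n/ → [+RTR]; 12 /p/ transparent; word edge.
[+RTR] positions on the surface: 1 2 6 7 8 9 11.

7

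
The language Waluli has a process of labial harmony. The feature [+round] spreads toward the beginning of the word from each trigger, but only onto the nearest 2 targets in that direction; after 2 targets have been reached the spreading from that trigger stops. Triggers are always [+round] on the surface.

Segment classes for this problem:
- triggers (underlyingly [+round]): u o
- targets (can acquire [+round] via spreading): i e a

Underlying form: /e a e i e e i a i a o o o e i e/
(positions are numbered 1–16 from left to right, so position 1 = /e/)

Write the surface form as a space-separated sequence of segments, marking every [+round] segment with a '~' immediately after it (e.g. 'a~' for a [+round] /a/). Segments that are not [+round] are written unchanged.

e a e i e e i a i~ a~ o~ o~ o~ e i e

From /o/ at 11 leftward: 10 /a/ → [+round]; 9 /i/ → [+round]; bound reached.
From /o/ at 12 leftward: 11 /o/ is itself a trigger — this domain ends here.
From /o/ at 13 leftward: 12 /o/ is itself a trigger — this domain ends here.
Targets with no active source: positions 1 2 3 4 5 6 7 8 14 15 16 stay [-round].
[+round] positions on the surface: 9 10 11 12 13.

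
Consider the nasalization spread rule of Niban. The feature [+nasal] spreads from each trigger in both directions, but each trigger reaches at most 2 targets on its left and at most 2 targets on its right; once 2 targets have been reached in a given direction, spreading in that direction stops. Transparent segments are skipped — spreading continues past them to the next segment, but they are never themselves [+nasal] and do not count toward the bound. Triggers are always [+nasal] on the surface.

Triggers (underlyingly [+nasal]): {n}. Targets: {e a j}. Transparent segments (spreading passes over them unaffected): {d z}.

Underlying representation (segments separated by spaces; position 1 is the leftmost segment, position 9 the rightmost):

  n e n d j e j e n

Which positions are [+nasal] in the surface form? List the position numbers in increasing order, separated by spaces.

From /n/ at 1 rightward: 2 /e/ → [+nasal]; 3 /n/ is itself a trigger — this domain ends here.
From /n/ at 1 leftward: word edge.
From /n/ at 3 rightward: 4 /d/ transparent; 5 /j/ → [+nasal]; 6 /e/ → [+nasal]; bound reached.
From /n/ at 3 leftward: 2 /e/ → [+nasal]; 1 /n/ is itself a trigger — this domain ends here.
From /n/ at 9 rightward: word edge.
From /n/ at 9 leftward: 8 /e/ → [+nasal]; 7 /j/ → [+nasal]; bound reached.

1 2 3 5 6 7 8 9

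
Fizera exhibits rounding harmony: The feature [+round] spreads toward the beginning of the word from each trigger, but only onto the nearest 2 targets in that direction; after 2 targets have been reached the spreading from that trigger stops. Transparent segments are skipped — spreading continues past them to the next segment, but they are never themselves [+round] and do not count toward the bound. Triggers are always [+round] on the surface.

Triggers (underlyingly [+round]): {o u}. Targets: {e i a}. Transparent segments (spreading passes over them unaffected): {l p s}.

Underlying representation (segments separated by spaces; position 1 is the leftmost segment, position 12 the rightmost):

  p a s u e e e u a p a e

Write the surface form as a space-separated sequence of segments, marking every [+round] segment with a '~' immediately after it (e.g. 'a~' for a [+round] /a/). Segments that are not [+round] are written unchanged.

p a~ s u~ e e~ e~ u~ a p a e

From /u/ at 4 leftward: 3 /s/ transparent; 2 /a/ → [+round]; 1 /p/ transparent; word edge.
From /u/ at 8 leftward: 7 /e/ → [+round]; 6 /e/ → [+round]; bound reached.
Targets with no active source: positions 5 9 11 12 stay [-round].
[+round] positions on the surface: 2 4 6 7 8.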